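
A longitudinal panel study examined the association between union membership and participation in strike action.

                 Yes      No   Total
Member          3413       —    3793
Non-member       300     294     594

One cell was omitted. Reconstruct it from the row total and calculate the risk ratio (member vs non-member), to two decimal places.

1.78

The missing cell is in the exposed row: 3793 − 3413 = 380.
So a = 3413, b = 380, c = 300, d = 294.
RR = [a/(a+b)] / [c/(c+d)] = (3413/3793) / (300/594) = 0.89982/0.50505 = 1.78163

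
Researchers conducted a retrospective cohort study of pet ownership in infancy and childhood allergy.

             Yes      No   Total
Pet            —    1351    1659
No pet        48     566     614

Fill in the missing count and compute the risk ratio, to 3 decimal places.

2.375

The missing cell is in the exposed row: 1659 − 1351 = 308.
So a = 308, b = 1351, c = 48, d = 566.
RR = [a/(a+b)] / [c/(c+d)] = (308/1659) / (48/614) = 0.18565/0.07818 = 2.37482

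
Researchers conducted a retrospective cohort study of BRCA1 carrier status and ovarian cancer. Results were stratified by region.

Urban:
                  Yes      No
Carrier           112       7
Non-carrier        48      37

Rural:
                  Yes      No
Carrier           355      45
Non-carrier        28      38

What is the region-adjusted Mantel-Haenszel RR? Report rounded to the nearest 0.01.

1.86

RR_MH = Σ(aᵢ·n₀ᵢ/nᵢ) / Σ(cᵢ·n₁ᵢ/nᵢ), with n₁ᵢ = aᵢ+bᵢ (exposed), n₀ᵢ = cᵢ+dᵢ (unexposed), nᵢ = n₁ᵢ+n₀ᵢ.
Stratum 1 (Urban): n₁ = 119, n₀ = 85, n = 204; a·n₀/n = 112·85/204 = 46.6667; c·n₁/n = 48·119/204 = 28.0000
Stratum 2 (Rural): n₁ = 400, n₀ = 66, n = 466; a·n₀/n = 355·66/466 = 50.2790; c·n₁/n = 28·400/466 = 24.0343
RR_MH = (46.6667 + 50.2790) / (28.0000 + 24.0343) = 96.9456 / 52.0343 = 1.86311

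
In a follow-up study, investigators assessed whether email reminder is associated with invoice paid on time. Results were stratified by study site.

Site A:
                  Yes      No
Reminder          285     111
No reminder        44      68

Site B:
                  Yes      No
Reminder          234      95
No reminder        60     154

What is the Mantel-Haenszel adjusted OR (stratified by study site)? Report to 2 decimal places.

5.20

OR_MH = Σ(aᵢdᵢ/nᵢ) / Σ(bᵢcᵢ/nᵢ), where nᵢ is the stratum total.
Stratum 1 (Site A): n = 508; a·d/n = 285·68/508 = 38.1496; b·c/n = 111·44/508 = 9.6142
Stratum 2 (Site B): n = 543; a·d/n = 234·154/543 = 66.3646; b·c/n = 95·60/543 = 10.4972
OR_MH = (38.1496 + 66.3646) / (9.6142 + 10.4972) = 104.5142 / 20.1114 = 5.19676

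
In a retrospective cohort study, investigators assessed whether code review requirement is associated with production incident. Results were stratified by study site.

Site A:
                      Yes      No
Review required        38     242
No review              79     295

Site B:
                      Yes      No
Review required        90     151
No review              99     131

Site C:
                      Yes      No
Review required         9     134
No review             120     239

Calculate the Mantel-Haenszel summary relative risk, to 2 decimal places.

RR_MH = Σ(aᵢ·n₀ᵢ/nᵢ) / Σ(cᵢ·n₁ᵢ/nᵢ), with n₁ᵢ = aᵢ+bᵢ (exposed), n₀ᵢ = cᵢ+dᵢ (unexposed), nᵢ = n₁ᵢ+n₀ᵢ.
Stratum 1 (Site A): n₁ = 280, n₀ = 374, n = 654; a·n₀/n = 38·374/654 = 21.7309; c·n₁/n = 79·280/654 = 33.8226
Stratum 2 (Site B): n₁ = 241, n₀ = 230, n = 471; a·n₀/n = 90·230/471 = 43.9490; c·n₁/n = 99·241/471 = 50.6561
Stratum 3 (Site C): n₁ = 143, n₀ = 359, n = 502; a·n₀/n = 9·359/502 = 6.4363; c·n₁/n = 120·143/502 = 34.1833
RR_MH = (21.7309 + 43.9490 + 6.4363) / (33.8226 + 50.6561 + 34.1833) = 72.1162 / 118.6619 = 0.60774

0.61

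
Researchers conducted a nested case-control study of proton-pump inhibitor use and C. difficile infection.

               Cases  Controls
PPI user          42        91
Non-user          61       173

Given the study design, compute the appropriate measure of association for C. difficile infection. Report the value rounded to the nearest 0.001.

1.309

Cells: a = 42, b = 91, c = 61, d = 173.
This is a nested case-control study: participants were sampled on outcome status, so risks in the source population cannot be estimated directly — relative risk is not valid here. The odds ratio is the appropriate measure.
OR = (a·d)/(b·c) = (42 × 173) / (91 × 61) = 7266 / 5551 = 1.30895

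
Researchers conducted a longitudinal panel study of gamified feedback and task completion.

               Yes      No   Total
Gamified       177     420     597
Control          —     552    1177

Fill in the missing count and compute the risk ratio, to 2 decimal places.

0.56

The missing cell is in the unexposed row: 1177 − 552 = 625.
So a = 177, b = 420, c = 625, d = 552.
RR = [a/(a+b)] / [c/(c+d)] = (177/597) / (625/1177) = 0.29648/0.53101 = 0.55834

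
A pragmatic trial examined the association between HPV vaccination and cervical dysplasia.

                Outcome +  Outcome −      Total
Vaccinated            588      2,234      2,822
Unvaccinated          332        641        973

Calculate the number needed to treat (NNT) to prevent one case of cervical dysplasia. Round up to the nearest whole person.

8

Risk in treated group = 588/2822 = 0.20836; risk in control = 332/973 = 0.34121.
Absolute risk reduction = 0.34121 − 0.20836 = 0.13285
NNT = 1 / ARR = 1 / 0.13285 = 7.527 → round up → 8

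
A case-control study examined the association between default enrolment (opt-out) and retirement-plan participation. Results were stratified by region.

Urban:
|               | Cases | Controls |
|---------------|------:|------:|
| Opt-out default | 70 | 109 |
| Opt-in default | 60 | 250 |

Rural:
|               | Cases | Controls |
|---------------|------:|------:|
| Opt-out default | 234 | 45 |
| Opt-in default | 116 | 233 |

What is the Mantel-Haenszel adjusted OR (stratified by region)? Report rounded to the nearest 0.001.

5.654

OR_MH = Σ(aᵢdᵢ/nᵢ) / Σ(bᵢcᵢ/nᵢ), where nᵢ is the stratum total.
Stratum 1 (Urban): n = 489; a·d/n = 70·250/489 = 35.7873; b·c/n = 109·60/489 = 13.3742
Stratum 2 (Rural): n = 628; a·d/n = 234·233/628 = 86.8185; b·c/n = 45·116/628 = 8.3121
OR_MH = (35.7873 + 86.8185) / (13.3742 + 8.3121) = 122.6058 / 21.6863 = 5.65360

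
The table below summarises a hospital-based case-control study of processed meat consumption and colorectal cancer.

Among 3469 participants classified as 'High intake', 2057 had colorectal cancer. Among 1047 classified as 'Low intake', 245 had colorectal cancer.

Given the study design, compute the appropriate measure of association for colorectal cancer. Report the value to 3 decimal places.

From the description: a = 2057, b = 1412, c = 245, d = 802.
This is a hospital-based case-control study: participants were sampled on outcome status, so risks in the source population cannot be estimated directly — relative risk is not valid here. The odds ratio is the appropriate measure.
OR = (a·d)/(b·c) = (2057 × 802) / (1412 × 245) = 1649714 / 345940 = 4.76879

4.769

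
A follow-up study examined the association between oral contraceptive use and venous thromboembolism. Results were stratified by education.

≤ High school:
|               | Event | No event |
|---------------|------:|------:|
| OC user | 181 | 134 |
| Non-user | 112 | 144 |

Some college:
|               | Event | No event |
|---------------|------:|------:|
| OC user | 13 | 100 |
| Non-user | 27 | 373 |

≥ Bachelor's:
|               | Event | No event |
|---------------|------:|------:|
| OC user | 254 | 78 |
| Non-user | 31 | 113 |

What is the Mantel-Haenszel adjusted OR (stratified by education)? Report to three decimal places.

3.151

OR_MH = Σ(aᵢdᵢ/nᵢ) / Σ(bᵢcᵢ/nᵢ), where nᵢ is the stratum total.
Stratum 1 (≤ High school): n = 571; a·d/n = 181·144/571 = 45.6462; b·c/n = 134·112/571 = 26.2837
Stratum 2 (Some college): n = 513; a·d/n = 13·373/513 = 9.4522; b·c/n = 100·27/513 = 5.2632
Stratum 3 (≥ Bachelor's): n = 476; a·d/n = 254·113/476 = 60.2983; b·c/n = 78·31/476 = 5.0798
OR_MH = (45.6462 + 9.4522 + 60.2983) / (26.2837 + 5.2632 + 5.0798) = 115.3968 / 36.6267 = 3.15062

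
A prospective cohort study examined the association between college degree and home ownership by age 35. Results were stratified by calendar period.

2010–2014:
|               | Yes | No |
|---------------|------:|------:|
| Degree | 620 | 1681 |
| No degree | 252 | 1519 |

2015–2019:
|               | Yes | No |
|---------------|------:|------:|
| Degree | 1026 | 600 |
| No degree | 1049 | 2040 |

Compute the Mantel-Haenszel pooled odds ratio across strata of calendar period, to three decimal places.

OR_MH = Σ(aᵢdᵢ/nᵢ) / Σ(bᵢcᵢ/nᵢ), where nᵢ is the stratum total.
Stratum 1 (2010–2014): n = 4072; a·d/n = 620·1519/4072 = 231.2819; b·c/n = 1681·252/4072 = 104.0305
Stratum 2 (2015–2019): n = 4715; a·d/n = 1026·2040/4715 = 443.9109; b·c/n = 600·1049/4715 = 133.4889
OR_MH = (231.2819 + 443.9109) / (104.0305 + 133.4889) = 675.1928 / 237.5193 = 2.84269

2.843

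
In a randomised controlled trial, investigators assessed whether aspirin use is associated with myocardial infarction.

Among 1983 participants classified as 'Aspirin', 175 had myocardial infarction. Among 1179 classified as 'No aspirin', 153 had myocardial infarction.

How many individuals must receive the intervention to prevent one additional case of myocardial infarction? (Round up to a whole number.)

25

Risk in treated group = 175/1983 = 0.08825; risk in control = 153/1179 = 0.12977.
Absolute risk reduction = 0.12977 − 0.08825 = 0.04152
NNT = 1 / ARR = 1 / 0.04152 = 24.084 → round up → 25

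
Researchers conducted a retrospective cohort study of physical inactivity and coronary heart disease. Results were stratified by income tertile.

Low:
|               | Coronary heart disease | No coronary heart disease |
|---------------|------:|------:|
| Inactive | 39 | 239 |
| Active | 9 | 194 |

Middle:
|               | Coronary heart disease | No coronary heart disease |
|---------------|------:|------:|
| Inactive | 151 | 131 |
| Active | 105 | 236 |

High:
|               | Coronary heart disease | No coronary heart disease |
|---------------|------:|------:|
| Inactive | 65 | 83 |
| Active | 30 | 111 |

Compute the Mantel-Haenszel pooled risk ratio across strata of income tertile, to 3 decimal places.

RR_MH = Σ(aᵢ·n₀ᵢ/nᵢ) / Σ(cᵢ·n₁ᵢ/nᵢ), with n₁ᵢ = aᵢ+bᵢ (exposed), n₀ᵢ = cᵢ+dᵢ (unexposed), nᵢ = n₁ᵢ+n₀ᵢ.
Stratum 1 (Low): n₁ = 278, n₀ = 203, n = 481; a·n₀/n = 39·203/481 = 16.4595; c·n₁/n = 9·278/481 = 5.2017
Stratum 2 (Middle): n₁ = 282, n₀ = 341, n = 623; a·n₀/n = 151·341/623 = 82.6501; c·n₁/n = 105·282/623 = 47.5281
Stratum 3 (High): n₁ = 148, n₀ = 141, n = 289; a·n₀/n = 65·141/289 = 31.7128; c·n₁/n = 30·148/289 = 15.3633
RR_MH = (16.4595 + 82.6501 + 31.7128) / (5.2017 + 47.5281 + 15.3633) = 130.8223 / 68.0931 = 1.92123

1.921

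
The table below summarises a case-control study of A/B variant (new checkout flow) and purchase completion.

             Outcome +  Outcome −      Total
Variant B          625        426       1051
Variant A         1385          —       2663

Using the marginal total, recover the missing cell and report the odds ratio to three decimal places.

The missing cell is in the unexposed row: 2663 − 1385 = 1278.
So a = 625, b = 426, c = 1385, d = 1278.
OR = (a·d)/(b·c) = (625 × 1278) / (426 × 1385) = 798750 / 590010 = 1.35379

1.354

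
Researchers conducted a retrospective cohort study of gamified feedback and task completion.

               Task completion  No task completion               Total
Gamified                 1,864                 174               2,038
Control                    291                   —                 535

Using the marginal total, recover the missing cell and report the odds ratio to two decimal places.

The missing cell is in the unexposed row: 535 − 291 = 244.
So a = 1864, b = 174, c = 291, d = 244.
OR = (a·d)/(b·c) = (1864 × 244) / (174 × 291) = 454816 / 50634 = 8.98242

8.98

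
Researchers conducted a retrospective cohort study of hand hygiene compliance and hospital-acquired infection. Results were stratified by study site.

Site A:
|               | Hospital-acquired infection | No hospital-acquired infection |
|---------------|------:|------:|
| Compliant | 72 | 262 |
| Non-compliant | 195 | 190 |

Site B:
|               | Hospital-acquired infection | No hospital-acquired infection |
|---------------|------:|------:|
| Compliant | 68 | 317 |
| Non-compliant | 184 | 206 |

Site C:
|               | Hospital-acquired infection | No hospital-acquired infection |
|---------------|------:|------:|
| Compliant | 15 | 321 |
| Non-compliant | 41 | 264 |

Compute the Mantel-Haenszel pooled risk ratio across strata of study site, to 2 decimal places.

0.39

RR_MH = Σ(aᵢ·n₀ᵢ/nᵢ) / Σ(cᵢ·n₁ᵢ/nᵢ), with n₁ᵢ = aᵢ+bᵢ (exposed), n₀ᵢ = cᵢ+dᵢ (unexposed), nᵢ = n₁ᵢ+n₀ᵢ.
Stratum 1 (Site A): n₁ = 334, n₀ = 385, n = 719; a·n₀/n = 72·385/719 = 38.5535; c·n₁/n = 195·334/719 = 90.5841
Stratum 2 (Site B): n₁ = 385, n₀ = 390, n = 775; a·n₀/n = 68·390/775 = 34.2194; c·n₁/n = 184·385/775 = 91.4065
Stratum 3 (Site C): n₁ = 336, n₀ = 305, n = 641; a·n₀/n = 15·305/641 = 7.1373; c·n₁/n = 41·336/641 = 21.4914
RR_MH = (38.5535 + 34.2194 + 7.1373) / (90.5841 + 91.4065 + 21.4914) = 79.9102 / 203.4820 = 0.39271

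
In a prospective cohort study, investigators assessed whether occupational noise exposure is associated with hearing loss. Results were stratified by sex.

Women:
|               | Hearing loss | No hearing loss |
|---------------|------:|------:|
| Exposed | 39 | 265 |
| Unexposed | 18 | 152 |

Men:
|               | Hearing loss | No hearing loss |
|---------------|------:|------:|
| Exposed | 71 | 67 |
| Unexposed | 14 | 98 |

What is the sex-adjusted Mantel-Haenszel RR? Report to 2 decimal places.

RR_MH = Σ(aᵢ·n₀ᵢ/nᵢ) / Σ(cᵢ·n₁ᵢ/nᵢ), with n₁ᵢ = aᵢ+bᵢ (exposed), n₀ᵢ = cᵢ+dᵢ (unexposed), nᵢ = n₁ᵢ+n₀ᵢ.
Stratum 1 (Women): n₁ = 304, n₀ = 170, n = 474; a·n₀/n = 39·170/474 = 13.9873; c·n₁/n = 18·304/474 = 11.5443
Stratum 2 (Men): n₁ = 138, n₀ = 112, n = 250; a·n₀/n = 71·112/250 = 31.8080; c·n₁/n = 14·138/250 = 7.7280
RR_MH = (13.9873 + 31.8080) / (11.5443 + 7.7280) = 45.7953 / 19.2723 = 2.37623

2.38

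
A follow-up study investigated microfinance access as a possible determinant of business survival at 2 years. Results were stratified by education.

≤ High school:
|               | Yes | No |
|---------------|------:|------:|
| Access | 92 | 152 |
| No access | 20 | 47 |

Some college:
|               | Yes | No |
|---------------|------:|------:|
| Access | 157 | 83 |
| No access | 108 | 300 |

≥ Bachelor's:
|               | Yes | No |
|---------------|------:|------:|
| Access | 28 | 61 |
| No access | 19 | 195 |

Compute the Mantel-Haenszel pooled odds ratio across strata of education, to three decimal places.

3.813

OR_MH = Σ(aᵢdᵢ/nᵢ) / Σ(bᵢcᵢ/nᵢ), where nᵢ is the stratum total.
Stratum 1 (≤ High school): n = 311; a·d/n = 92·47/311 = 13.9035; b·c/n = 152·20/311 = 9.7749
Stratum 2 (Some college): n = 648; a·d/n = 157·300/648 = 72.6852; b·c/n = 83·108/648 = 13.8333
Stratum 3 (≥ Bachelor's): n = 303; a·d/n = 28·195/303 = 18.0198; b·c/n = 61·19/303 = 3.8251
OR_MH = (13.9035 + 72.6852 + 18.0198) / (9.7749 + 13.8333 + 3.8251) = 104.6085 / 27.4333 = 3.81319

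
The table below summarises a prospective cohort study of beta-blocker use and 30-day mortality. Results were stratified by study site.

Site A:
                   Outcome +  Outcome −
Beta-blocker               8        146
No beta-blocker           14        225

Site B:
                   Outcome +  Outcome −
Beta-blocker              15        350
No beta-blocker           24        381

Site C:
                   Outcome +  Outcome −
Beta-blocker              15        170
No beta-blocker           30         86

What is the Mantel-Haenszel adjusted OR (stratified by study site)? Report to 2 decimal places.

OR_MH = Σ(aᵢdᵢ/nᵢ) / Σ(bᵢcᵢ/nᵢ), where nᵢ is the stratum total.
Stratum 1 (Site A): n = 393; a·d/n = 8·225/393 = 4.5802; b·c/n = 146·14/393 = 5.2010
Stratum 2 (Site B): n = 770; a·d/n = 15·381/770 = 7.4221; b·c/n = 350·24/770 = 10.9091
Stratum 3 (Site C): n = 301; a·d/n = 15·86/301 = 4.2857; b·c/n = 170·30/301 = 16.9435
OR_MH = (4.5802 + 7.4221 + 4.2857) / (5.2010 + 10.9091 + 16.9435) = 16.2879 / 33.0536 = 0.49277

0.49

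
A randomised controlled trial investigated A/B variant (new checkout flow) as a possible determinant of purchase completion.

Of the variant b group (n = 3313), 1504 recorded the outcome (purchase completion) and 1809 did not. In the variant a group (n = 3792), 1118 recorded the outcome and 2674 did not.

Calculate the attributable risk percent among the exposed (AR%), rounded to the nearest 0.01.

From the description: a = 1504, b = 1809, c = 1118, d = 2674.
Risk in exposed = 1504/3313 = 0.45397; risk in unexposed = 1118/3792 = 0.29483.
RR = 0.45397/0.29483 = 1.53976
AR% = (RR − 1)/RR × 100 = (1.53976 − 1)/1.53976 × 100 = 35.0548%

35.05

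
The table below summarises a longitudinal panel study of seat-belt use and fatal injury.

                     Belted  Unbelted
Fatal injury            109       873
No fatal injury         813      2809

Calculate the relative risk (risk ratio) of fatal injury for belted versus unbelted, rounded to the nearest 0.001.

Reading the table with exposure as columns: a = 109 (Belted, case), b = 813 (Belted, non-case), c = 873 (Unbelted, case), d = 2809.
Risk in exposed = 109/922 = 0.11822; risk in unexposed = 873/3682 = 0.23710.
RR = 0.11822 / 0.23710 = 0.49861
The risk is 50% lower among the exposed than among the unexposed.

0.499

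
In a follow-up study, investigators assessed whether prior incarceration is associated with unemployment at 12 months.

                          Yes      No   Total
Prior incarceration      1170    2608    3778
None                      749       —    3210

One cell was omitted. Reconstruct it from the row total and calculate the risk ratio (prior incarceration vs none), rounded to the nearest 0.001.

The missing cell is in the unexposed row: 3210 − 749 = 2461.
So a = 1170, b = 2608, c = 749, d = 2461.
RR = [a/(a+b)] / [c/(c+d)] = (1170/3778) / (749/3210) = 0.30969/0.23333 = 1.32723

1.327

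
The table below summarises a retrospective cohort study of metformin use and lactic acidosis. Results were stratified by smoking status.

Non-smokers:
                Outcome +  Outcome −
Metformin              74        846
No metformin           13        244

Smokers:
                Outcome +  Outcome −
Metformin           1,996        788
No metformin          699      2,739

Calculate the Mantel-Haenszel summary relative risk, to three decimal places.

RR_MH = Σ(aᵢ·n₀ᵢ/nᵢ) / Σ(cᵢ·n₁ᵢ/nᵢ), with n₁ᵢ = aᵢ+bᵢ (exposed), n₀ᵢ = cᵢ+dᵢ (unexposed), nᵢ = n₁ᵢ+n₀ᵢ.
Stratum 1 (Non-smokers): n₁ = 920, n₀ = 257, n = 1177; a·n₀/n = 74·257/1177 = 16.1580; c·n₁/n = 13·920/1177 = 10.1614
Stratum 2 (Smokers): n₁ = 2784, n₀ = 3438, n = 6222; a·n₀/n = 1996·3438/6222 = 1102.9007; c·n₁/n = 699·2784/6222 = 312.7637
RR_MH = (16.1580 + 1102.9007) / (10.1614 + 312.7637) = 1119.0587 / 322.9252 = 3.46538

3.465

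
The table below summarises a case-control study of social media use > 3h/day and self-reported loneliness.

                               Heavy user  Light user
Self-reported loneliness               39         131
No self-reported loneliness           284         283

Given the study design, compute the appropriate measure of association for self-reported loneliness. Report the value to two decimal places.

0.30

Reading the table with exposure as columns: a = 39 (Heavy user, case), b = 284 (Heavy user, non-case), c = 131 (Light user, case), d = 283.
This is a case-control study: participants were sampled on outcome status, so risks in the source population cannot be estimated directly — relative risk is not valid here. The odds ratio is the appropriate measure.
OR = (a·d)/(b·c) = (39 × 283) / (284 × 131) = 11037 / 37204 = 0.29666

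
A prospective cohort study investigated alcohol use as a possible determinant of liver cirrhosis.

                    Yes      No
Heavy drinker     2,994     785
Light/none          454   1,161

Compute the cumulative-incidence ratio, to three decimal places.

2.818

Cells: a = 2994, b = 785, c = 454, d = 1161.
Risk in exposed = 2994/3779 = 0.79227; risk in unexposed = 454/1615 = 0.28111.
RR = 0.79227 / 0.28111 = 2.81833
The risk among the exposed is 2.82 times that among the unexposed.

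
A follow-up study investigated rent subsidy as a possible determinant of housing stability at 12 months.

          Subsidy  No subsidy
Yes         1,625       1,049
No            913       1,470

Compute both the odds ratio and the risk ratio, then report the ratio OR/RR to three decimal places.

1.622

Reading the table with exposure as columns: a = 1625 (Subsidy, case), b = 913 (Subsidy, non-case), c = 1049 (No subsidy, case), d = 1470.
OR = (1625·1470)/(913·1049) = 2388750/957737 = 2.49416
Risk in exposed = 1625/2538 = 0.64027; risk in unexposed = 1049/2519 = 0.41644; RR = 1.53750
OR/RR = 2.49416 / 1.53750 = 1.62222
The outcome is not rare, so the OR lies further from 1 than the RR.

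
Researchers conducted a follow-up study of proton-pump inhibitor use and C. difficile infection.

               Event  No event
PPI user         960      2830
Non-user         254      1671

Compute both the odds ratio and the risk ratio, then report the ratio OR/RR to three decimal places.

Cells: a = 960, b = 2830, c = 254, d = 1671.
OR = (960·1671)/(2830·254) = 1604160/718820 = 2.23166
Risk in exposed = 960/3790 = 0.25330; risk in unexposed = 254/1925 = 0.13195; RR = 1.91968
OR/RR = 2.23166 / 1.91968 = 1.16251
The outcome is not rare, so the OR lies further from 1 than the RR.

1.163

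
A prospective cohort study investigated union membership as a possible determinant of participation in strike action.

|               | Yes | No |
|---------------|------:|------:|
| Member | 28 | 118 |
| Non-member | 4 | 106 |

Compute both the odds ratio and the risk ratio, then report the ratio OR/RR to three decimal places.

Cells: a = 28, b = 118, c = 4, d = 106.
OR = (28·106)/(118·4) = 2968/472 = 6.28814
Risk in exposed = 28/146 = 0.19178; risk in unexposed = 4/110 = 0.03636; RR = 5.27397
OR/RR = 6.28814 / 5.27397 = 1.19230
The outcome is not rare, so the OR lies further from 1 than the RR.

1.192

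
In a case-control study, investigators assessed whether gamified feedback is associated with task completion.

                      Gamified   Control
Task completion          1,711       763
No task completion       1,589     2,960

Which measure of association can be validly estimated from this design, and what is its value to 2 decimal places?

4.18

Reading the table with exposure as columns: a = 1711 (Gamified, case), b = 1589 (Gamified, non-case), c = 763 (Control, case), d = 2960.
This is a case-control study: participants were sampled on outcome status, so risks in the source population cannot be estimated directly — relative risk is not valid here. The odds ratio is the appropriate measure.
OR = (a·d)/(b·c) = (1711 × 2960) / (1589 × 763) = 5064560 / 1212407 = 4.17728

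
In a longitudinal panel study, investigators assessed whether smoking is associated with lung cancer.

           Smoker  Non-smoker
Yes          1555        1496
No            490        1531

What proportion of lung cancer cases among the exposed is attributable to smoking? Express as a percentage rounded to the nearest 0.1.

Reading the table with exposure as columns: a = 1555 (Smoker, case), b = 490 (Smoker, non-case), c = 1496 (Non-smoker, case), d = 1531.
Risk in exposed = 1555/2045 = 0.76039; risk in unexposed = 1496/3027 = 0.49422.
RR = 0.76039/0.49422 = 1.53857
AR% = (RR − 1)/RR × 100 = (1.53857 − 1)/1.53857 × 100 = 35.0047%

35.0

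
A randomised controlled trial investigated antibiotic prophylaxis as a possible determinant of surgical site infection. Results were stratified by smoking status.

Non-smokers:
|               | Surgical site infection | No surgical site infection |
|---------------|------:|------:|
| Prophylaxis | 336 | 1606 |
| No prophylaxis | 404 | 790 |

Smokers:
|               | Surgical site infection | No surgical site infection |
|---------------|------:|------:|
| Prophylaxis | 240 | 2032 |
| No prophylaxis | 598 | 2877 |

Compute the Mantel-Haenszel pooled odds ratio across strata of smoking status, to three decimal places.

0.490

OR_MH = Σ(aᵢdᵢ/nᵢ) / Σ(bᵢcᵢ/nᵢ), where nᵢ is the stratum total.
Stratum 1 (Non-smokers): n = 3136; a·d/n = 336·790/3136 = 84.6429; b·c/n = 1606·404/3136 = 206.8954
Stratum 2 (Smokers): n = 5747; a·d/n = 240·2877/5747 = 120.1462; b·c/n = 2032·598/5747 = 211.4383
OR_MH = (84.6429 + 120.1462) / (206.8954 + 211.4383) = 204.7890 / 418.3337 = 0.48954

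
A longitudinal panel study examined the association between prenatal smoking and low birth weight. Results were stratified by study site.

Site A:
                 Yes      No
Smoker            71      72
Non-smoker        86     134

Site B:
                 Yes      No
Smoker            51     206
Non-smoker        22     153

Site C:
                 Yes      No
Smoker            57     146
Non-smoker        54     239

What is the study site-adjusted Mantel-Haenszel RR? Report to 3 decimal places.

RR_MH = Σ(aᵢ·n₀ᵢ/nᵢ) / Σ(cᵢ·n₁ᵢ/nᵢ), with n₁ᵢ = aᵢ+bᵢ (exposed), n₀ᵢ = cᵢ+dᵢ (unexposed), nᵢ = n₁ᵢ+n₀ᵢ.
Stratum 1 (Site A): n₁ = 143, n₀ = 220, n = 363; a·n₀/n = 71·220/363 = 43.0303; c·n₁/n = 86·143/363 = 33.8788
Stratum 2 (Site B): n₁ = 257, n₀ = 175, n = 432; a·n₀/n = 51·175/432 = 20.6597; c·n₁/n = 22·257/432 = 13.0880
Stratum 3 (Site C): n₁ = 203, n₀ = 293, n = 496; a·n₀/n = 57·293/496 = 33.6714; c·n₁/n = 54·203/496 = 22.1008
RR_MH = (43.0303 + 20.6597 + 33.6714) / (33.8788 + 13.0880 + 22.1008) = 97.3614 / 69.0676 = 1.40965

1.410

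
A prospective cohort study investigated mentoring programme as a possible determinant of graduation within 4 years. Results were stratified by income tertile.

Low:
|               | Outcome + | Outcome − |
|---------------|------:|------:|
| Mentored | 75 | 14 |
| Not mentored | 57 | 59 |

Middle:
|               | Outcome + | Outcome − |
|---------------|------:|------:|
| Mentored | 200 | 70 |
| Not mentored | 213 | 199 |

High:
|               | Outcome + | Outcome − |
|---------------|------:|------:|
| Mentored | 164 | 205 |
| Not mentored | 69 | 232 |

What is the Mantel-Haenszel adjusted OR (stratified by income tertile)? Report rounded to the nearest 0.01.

2.92

OR_MH = Σ(aᵢdᵢ/nᵢ) / Σ(bᵢcᵢ/nᵢ), where nᵢ is the stratum total.
Stratum 1 (Low): n = 205; a·d/n = 75·59/205 = 21.5854; b·c/n = 14·57/205 = 3.8927
Stratum 2 (Middle): n = 682; a·d/n = 200·199/682 = 58.3578; b·c/n = 70·213/682 = 21.8622
Stratum 3 (High): n = 670; a·d/n = 164·232/670 = 56.7881; b·c/n = 205·69/670 = 21.1119
OR_MH = (21.5854 + 58.3578 + 56.7881) / (3.8927 + 21.8622 + 21.1119) = 136.7312 / 46.8668 = 2.91744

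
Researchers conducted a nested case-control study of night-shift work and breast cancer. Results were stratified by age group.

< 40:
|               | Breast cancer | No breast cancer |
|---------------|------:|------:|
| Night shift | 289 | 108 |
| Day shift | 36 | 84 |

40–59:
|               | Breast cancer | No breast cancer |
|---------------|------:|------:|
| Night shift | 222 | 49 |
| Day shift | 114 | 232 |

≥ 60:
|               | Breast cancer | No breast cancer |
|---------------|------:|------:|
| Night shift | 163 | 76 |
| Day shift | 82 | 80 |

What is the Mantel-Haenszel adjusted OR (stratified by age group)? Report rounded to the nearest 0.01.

OR_MH = Σ(aᵢdᵢ/nᵢ) / Σ(bᵢcᵢ/nᵢ), where nᵢ is the stratum total.
Stratum 1 (< 40): n = 517; a·d/n = 289·84/517 = 46.9555; b·c/n = 108·36/517 = 7.5203
Stratum 2 (40–59): n = 617; a·d/n = 222·232/617 = 83.4749; b·c/n = 49·114/617 = 9.0535
Stratum 3 (≥ 60): n = 401; a·d/n = 163·80/401 = 32.5187; b·c/n = 76·82/401 = 15.5411
OR_MH = (46.9555 + 83.4749 + 32.5187) / (7.5203 + 9.0535 + 15.5411) = 162.9491 / 32.1149 = 5.07393

5.07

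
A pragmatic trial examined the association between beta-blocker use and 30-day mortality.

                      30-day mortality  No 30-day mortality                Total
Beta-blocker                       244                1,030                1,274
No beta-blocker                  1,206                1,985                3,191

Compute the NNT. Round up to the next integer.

6

Risk in treated group = 244/1274 = 0.19152; risk in control = 1206/3191 = 0.37794.
Absolute risk reduction = 0.37794 − 0.19152 = 0.18642
NNT = 1 / ARR = 1 / 0.18642 = 5.364 → round up → 6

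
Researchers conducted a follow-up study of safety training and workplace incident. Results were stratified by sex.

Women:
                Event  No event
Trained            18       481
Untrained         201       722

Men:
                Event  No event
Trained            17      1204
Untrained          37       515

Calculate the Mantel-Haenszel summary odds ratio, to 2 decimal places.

0.15

OR_MH = Σ(aᵢdᵢ/nᵢ) / Σ(bᵢcᵢ/nᵢ), where nᵢ is the stratum total.
Stratum 1 (Women): n = 1422; a·d/n = 18·722/1422 = 9.1392; b·c/n = 481·201/1422 = 67.9895
Stratum 2 (Men): n = 1773; a·d/n = 17·515/1773 = 4.9380; b·c/n = 1204·37/1773 = 25.1258
OR_MH = (9.1392 + 4.9380) / (67.9895 + 25.1258) = 14.0772 / 93.1152 = 0.15118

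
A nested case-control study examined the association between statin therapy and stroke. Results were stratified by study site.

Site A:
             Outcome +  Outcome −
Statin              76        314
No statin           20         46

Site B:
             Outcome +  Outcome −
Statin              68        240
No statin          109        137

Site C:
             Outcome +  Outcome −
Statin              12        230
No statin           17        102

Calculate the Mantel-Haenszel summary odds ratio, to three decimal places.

0.388

OR_MH = Σ(aᵢdᵢ/nᵢ) / Σ(bᵢcᵢ/nᵢ), where nᵢ is the stratum total.
Stratum 1 (Site A): n = 456; a·d/n = 76·46/456 = 7.6667; b·c/n = 314·20/456 = 13.7719
Stratum 2 (Site B): n = 554; a·d/n = 68·137/554 = 16.8159; b·c/n = 240·109/554 = 47.2202
Stratum 3 (Site C): n = 361; a·d/n = 12·102/361 = 3.3906; b·c/n = 230·17/361 = 10.8310
OR_MH = (7.6667 + 16.8159 + 3.3906) / (13.7719 + 47.2202 + 10.8310) = 27.8731 / 71.8232 = 0.38808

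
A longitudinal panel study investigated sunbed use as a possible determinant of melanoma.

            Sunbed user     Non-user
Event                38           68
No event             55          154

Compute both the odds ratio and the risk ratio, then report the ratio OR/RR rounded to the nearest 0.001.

1.173

Reading the table with exposure as columns: a = 38 (Sunbed user, case), b = 55 (Sunbed user, non-case), c = 68 (Non-user, case), d = 154.
OR = (38·154)/(55·68) = 5852/3740 = 1.56471
Risk in exposed = 38/93 = 0.40860; risk in unexposed = 68/222 = 0.30631; RR = 1.33397
OR/RR = 1.56471 / 1.33397 = 1.17297
The outcome is not rare, so the OR lies further from 1 than the RR.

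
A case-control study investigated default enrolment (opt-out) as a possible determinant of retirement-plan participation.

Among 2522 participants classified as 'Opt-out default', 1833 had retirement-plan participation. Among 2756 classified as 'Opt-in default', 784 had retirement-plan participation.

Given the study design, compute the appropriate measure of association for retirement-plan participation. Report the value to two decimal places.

6.69

From the description: a = 1833, b = 689, c = 784, d = 1972.
This is a case-control study: participants were sampled on outcome status, so risks in the source population cannot be estimated directly — relative risk is not valid here. The odds ratio is the appropriate measure.
OR = (a·d)/(b·c) = (1833 × 1972) / (689 × 784) = 3614676 / 540176 = 6.69166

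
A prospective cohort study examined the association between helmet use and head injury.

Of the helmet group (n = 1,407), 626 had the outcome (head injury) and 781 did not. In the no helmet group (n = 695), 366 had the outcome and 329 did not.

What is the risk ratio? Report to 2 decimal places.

0.84

From the description: a = 626, b = 781, c = 366, d = 329.
Risk in exposed = 626/1407 = 0.44492; risk in unexposed = 366/695 = 0.52662.
RR = 0.44492 / 0.52662 = 0.84486
The risk is 16% lower among the exposed than among the unexposed.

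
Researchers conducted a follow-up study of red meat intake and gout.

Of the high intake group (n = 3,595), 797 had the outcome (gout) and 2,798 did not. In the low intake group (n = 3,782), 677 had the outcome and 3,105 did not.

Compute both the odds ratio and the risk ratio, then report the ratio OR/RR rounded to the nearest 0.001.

From the description: a = 797, b = 2798, c = 677, d = 3105.
OR = (797·3105)/(2798·677) = 2474685/1894246 = 1.30642
Risk in exposed = 797/3595 = 0.22170; risk in unexposed = 677/3782 = 0.17901; RR = 1.23849
OR/RR = 1.30642 / 1.23849 = 1.05485
The outcome is not rare, so the OR lies further from 1 than the RR.

1.055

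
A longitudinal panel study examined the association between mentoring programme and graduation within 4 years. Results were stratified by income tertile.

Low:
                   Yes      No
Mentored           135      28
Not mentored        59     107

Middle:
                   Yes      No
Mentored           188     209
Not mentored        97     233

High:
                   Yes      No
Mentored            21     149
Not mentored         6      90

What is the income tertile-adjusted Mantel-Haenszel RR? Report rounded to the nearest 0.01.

1.87

RR_MH = Σ(aᵢ·n₀ᵢ/nᵢ) / Σ(cᵢ·n₁ᵢ/nᵢ), with n₁ᵢ = aᵢ+bᵢ (exposed), n₀ᵢ = cᵢ+dᵢ (unexposed), nᵢ = n₁ᵢ+n₀ᵢ.
Stratum 1 (Low): n₁ = 163, n₀ = 166, n = 329; a·n₀/n = 135·166/329 = 68.1155; c·n₁/n = 59·163/329 = 29.2310
Stratum 2 (Middle): n₁ = 397, n₀ = 330, n = 727; a·n₀/n = 188·330/727 = 85.3370; c·n₁/n = 97·397/727 = 52.9697
Stratum 3 (High): n₁ = 170, n₀ = 96, n = 266; a·n₀/n = 21·96/266 = 7.5789; c·n₁/n = 6·170/266 = 3.8346
RR_MH = (68.1155 + 85.3370 + 7.5789) / (29.2310 + 52.9697 + 3.8346) = 161.0315 / 86.0353 = 1.87169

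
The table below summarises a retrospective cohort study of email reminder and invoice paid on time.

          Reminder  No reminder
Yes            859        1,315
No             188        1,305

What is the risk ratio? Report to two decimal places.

Reading the table with exposure as columns: a = 859 (Reminder, case), b = 188 (Reminder, non-case), c = 1315 (No reminder, case), d = 1305.
Risk in exposed = 859/1047 = 0.82044; risk in unexposed = 1315/2620 = 0.50191.
RR = 0.82044 / 0.50191 = 1.63464
The risk among the exposed is 1.63 times that among the unexposed.

1.63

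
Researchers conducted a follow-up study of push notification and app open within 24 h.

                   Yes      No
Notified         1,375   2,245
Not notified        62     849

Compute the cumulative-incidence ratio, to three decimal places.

5.581

Cells: a = 1375, b = 2245, c = 62, d = 849.
Risk in exposed = 1375/3620 = 0.37983; risk in unexposed = 62/911 = 0.06806.
RR = 0.37983 / 0.06806 = 5.58111
The risk among the exposed is 5.58 times that among the unexposed.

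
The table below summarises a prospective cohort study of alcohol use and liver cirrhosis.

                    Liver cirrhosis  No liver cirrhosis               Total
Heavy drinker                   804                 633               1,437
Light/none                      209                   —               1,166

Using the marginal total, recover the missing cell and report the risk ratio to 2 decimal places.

The missing cell is in the unexposed row: 1166 − 209 = 957.
So a = 804, b = 633, c = 209, d = 957.
RR = [a/(a+b)] / [c/(c+d)] = (804/1437) / (209/1166) = 0.55950/0.17925 = 3.12142

3.12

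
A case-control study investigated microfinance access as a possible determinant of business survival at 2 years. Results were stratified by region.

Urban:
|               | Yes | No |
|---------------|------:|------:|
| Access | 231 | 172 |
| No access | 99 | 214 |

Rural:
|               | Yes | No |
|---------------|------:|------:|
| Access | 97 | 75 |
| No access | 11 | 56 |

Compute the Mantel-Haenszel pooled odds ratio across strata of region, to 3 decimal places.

OR_MH = Σ(aᵢdᵢ/nᵢ) / Σ(bᵢcᵢ/nᵢ), where nᵢ is the stratum total.
Stratum 1 (Urban): n = 716; a·d/n = 231·214/716 = 69.0419; b·c/n = 172·99/716 = 23.7821
Stratum 2 (Rural): n = 239; a·d/n = 97·56/239 = 22.7280; b·c/n = 75·11/239 = 3.4519
OR_MH = (69.0419 + 22.7280) / (23.7821 + 3.4519) = 91.7699 / 27.2340 = 3.36968

3.370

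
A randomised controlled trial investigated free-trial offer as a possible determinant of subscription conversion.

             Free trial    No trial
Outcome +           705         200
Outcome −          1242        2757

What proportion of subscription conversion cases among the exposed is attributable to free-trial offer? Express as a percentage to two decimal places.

81.32

Reading the table with exposure as columns: a = 705 (Free trial, case), b = 1242 (Free trial, non-case), c = 200 (No trial, case), d = 2757.
Risk in exposed = 705/1947 = 0.36210; risk in unexposed = 200/2957 = 0.06764.
RR = 0.36210/0.06764 = 5.35358
AR% = (RR − 1)/RR × 100 = (5.35358 − 1)/5.35358 × 100 = 81.3209%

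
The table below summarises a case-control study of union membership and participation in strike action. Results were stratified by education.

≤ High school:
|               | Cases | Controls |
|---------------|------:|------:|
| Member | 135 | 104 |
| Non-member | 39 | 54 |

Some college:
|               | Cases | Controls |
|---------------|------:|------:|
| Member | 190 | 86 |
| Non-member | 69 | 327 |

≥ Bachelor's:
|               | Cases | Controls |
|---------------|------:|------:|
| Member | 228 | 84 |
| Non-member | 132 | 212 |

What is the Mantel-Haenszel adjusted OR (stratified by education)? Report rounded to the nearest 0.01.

4.96

OR_MH = Σ(aᵢdᵢ/nᵢ) / Σ(bᵢcᵢ/nᵢ), where nᵢ is the stratum total.
Stratum 1 (≤ High school): n = 332; a·d/n = 135·54/332 = 21.9578; b·c/n = 104·39/332 = 12.2169
Stratum 2 (Some college): n = 672; a·d/n = 190·327/672 = 92.4554; b·c/n = 86·69/672 = 8.8304
Stratum 3 (≥ Bachelor's): n = 656; a·d/n = 228·212/656 = 73.6829; b·c/n = 84·132/656 = 16.9024
OR_MH = (21.9578 + 92.4554 + 73.6829) / (12.2169 + 8.8304 + 16.9024) = 188.0961 / 37.9497 = 4.95646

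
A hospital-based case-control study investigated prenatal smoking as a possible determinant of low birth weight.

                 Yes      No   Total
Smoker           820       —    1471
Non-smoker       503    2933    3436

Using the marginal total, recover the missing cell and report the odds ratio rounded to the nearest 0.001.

The missing cell is in the exposed row: 1471 − 820 = 651.
So a = 820, b = 651, c = 503, d = 2933.
OR = (a·d)/(b·c) = (820 × 2933) / (651 × 503) = 2405060 / 327453 = 7.34475

7.345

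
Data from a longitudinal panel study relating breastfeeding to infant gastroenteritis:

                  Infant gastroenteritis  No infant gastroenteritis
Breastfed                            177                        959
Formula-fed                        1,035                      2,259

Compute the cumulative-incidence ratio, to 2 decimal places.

Cells: a = 177, b = 959, c = 1035, d = 2259.
Risk in exposed = 177/1136 = 0.15581; risk in unexposed = 1035/3294 = 0.31421.
RR = 0.15581 / 0.31421 = 0.49588
The risk is 50% lower among the exposed than among the unexposed.

0.50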